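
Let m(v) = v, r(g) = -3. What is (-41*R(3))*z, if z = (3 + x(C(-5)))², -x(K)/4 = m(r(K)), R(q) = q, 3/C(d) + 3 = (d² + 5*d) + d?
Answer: -27675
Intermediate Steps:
C(d) = 3/(-3 + d² + 6*d) (C(d) = 3/(-3 + ((d² + 5*d) + d)) = 3/(-3 + (d² + 6*d)) = 3/(-3 + d² + 6*d))
x(K) = 12 (x(K) = -4*(-3) = 12)
z = 225 (z = (3 + 12)² = 15² = 225)
(-41*R(3))*z = -41*3*225 = -123*225 = -27675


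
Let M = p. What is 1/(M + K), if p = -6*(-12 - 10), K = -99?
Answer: 1/33 ≈ 0.030303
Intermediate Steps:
p = 132 (p = -6*(-22) = 132)
M = 132
1/(M + K) = 1/(132 - 99) = 1/33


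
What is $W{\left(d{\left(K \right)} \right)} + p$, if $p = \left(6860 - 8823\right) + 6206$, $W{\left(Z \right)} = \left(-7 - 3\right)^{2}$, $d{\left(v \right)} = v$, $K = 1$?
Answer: $4343$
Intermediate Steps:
$W{\left(Z \right)} = 100$ ($W{\left(Z \right)} = \left(-10\right)^{2} = 100$)
$p = 4243$ ($p = -1963 + 6206 = 4243$)
$W{\left(d{\left(K \right)} \right)} + p = 100 + 4243 = 4343$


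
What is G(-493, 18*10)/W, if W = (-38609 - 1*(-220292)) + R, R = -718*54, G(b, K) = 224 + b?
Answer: -269/142911 ≈ -0.0018823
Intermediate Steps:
R = -38772
W = 142911 (W = (-38609 - 1*(-220292)) - 38772 = (-38609 + 220292) - 38772 = 181683 - 38772 = 142911)
G(-493, 18*10)/W = (224 - 493)/142911 = -269*1/142911 = -269/142911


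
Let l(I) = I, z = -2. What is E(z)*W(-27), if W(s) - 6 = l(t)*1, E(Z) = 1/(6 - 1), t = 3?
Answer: 9/5 ≈ 1.8000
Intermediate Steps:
E(Z) = 1/5
W(s) = 9 (W(s) = 6 + 3*1 = 6 + 3 = 9)
E(z)*W(-27) = (1/5)*9 = 9/5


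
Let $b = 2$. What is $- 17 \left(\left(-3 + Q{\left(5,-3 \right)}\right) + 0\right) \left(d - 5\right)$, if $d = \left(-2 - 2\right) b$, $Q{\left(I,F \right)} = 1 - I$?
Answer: $-1547$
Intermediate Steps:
$d = -8$ ($d = \left(-2 - 2\right) 2 = \left(-4\right) 2 = -8$)
$- 17 \left(\left(-3 + Q{\left(5,-3 \right)}\right) + 0\right) \left(d - 5\right) = - 17 \left(\left(-3 + \left(1 - 5\right)\right) + 0\right) \left(-8 - 5\right) = - 17 \left(\left(-3 + \left(1 - 5\right)\right) + 0\right) \left(-13\right) = - 17 \left(\left(-3 - 4\right) + 0\right) \left(-13\right) = - 17 \left(-7 + 0\right) \left(-13\right) = - 17 \left(\left(-7\right) \left(-13\right)\right) = \left(-17\right) 91 = -1547$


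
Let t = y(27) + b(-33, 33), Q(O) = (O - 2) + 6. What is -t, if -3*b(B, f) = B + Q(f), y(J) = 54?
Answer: -158/3 ≈ -52.667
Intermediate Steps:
Q(O) = 4 + O (Q(O) = (-2 + O) + 6 = 4 + O)
b(B, f) = -4/3 - B/3 - f/3 (b(B, f) = -(B + (4 + f))/3 = -(4 + B + f)/3 = -4/3 - B/3 - f/3)
t = 158/3 (t = 54 + (-4/3 - 1/3*(-33) - 1/3*33) = 54 + (-4/3 + 11 - 11) = 54 - 4/3 = 158/3 ≈ 52.667)
-t = -1*158/3 = -158/3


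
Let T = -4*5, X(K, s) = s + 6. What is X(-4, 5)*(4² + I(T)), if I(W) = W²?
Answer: 4576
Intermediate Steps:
X(K, s) = 6 + s
T = -20
X(-4, 5)*(4² + I(T)) = (6 + 5)*(4² + (-20)²) = 11*(16 + 400) = 11*416 = 4576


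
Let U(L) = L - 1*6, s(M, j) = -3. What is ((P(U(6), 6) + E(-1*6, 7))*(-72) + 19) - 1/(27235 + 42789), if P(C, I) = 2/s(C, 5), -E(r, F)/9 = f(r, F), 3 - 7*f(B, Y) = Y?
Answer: -148660959/490168 ≈ -303.29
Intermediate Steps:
f(B, Y) = 3/7 - Y/7
E(r, F) = -27/7 + 9*F/7 (E(r, F) = -9*(3/7 - F/7) = -27/7 + 9*F/7)
U(L) = -6 + L (U(L) = L - 6 = -6 + L)
P(C, I) = -2/3 (P(C, I) = 2/(-3) = 2*(-1/3) = -2/3)
((P(U(6), 6) + E(-1*6, 7))*(-72) + 19) - 1/(27235 + 42789) = ((-2/3 + (-27/7 + (9/7)*7))*(-72) + 19) - 1/(27235 + 42789) = ((-2/3 + (-27/7 + 9))*(-72) + 19) - 1/70024 = ((-2/3 + 36/7)*(-72) + 19) - 1*1/70024 = ((94/21)*(-72) + 19) - 1/70024 = (-2256/7 + 19) - 1/70024 = -2123/7 - 1/70024 = -148660959/490168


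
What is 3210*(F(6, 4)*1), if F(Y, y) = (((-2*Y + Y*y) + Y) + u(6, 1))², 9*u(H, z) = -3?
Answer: 3005630/3 ≈ 1.0019e+6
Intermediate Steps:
u(H, z) = -⅓ (u(H, z) = (⅑)*(-3) = -⅓)
F(Y, y) = (-⅓ - Y + Y*y)² (F(Y, y) = (((-2*Y + Y*y) + Y) - ⅓)² = ((-Y + Y*y) - ⅓)² = (-⅓ - Y + Y*y)²)
3210*(F(6, 4)*1) = 3210*(((1 + 3*6 - 3*6*4)²/9)*1) = 3210*(((1 + 18 - 72)²/9)*1) = 3210*(((⅑)*(-53)²)*1) = 3210*(((⅑)*2809)*1) = 3210*((2809/9)*1) = 3210*(2809/9) = 3005630/3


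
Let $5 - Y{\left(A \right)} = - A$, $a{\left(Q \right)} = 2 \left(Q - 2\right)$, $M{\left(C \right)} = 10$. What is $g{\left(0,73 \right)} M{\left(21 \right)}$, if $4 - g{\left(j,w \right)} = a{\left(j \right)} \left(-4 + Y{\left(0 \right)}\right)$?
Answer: $80$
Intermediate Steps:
$a{\left(Q \right)} = -4 + 2 Q$ ($a{\left(Q \right)} = 2 \left(-2 + Q\right) = -4 + 2 Q$)
$Y{\left(A \right)} = 5 + A$ ($Y{\left(A \right)} = 5 - - A = 5 + A$)
$g{\left(j,w \right)} = 8 - 2 j$ ($g{\left(j,w \right)} = 4 - \left(-4 + 2 j\right) \left(-4 + \left(5 + 0\right)\right) = 4 - \left(-4 + 2 j\right) \left(-4 + 5\right) = 4 - \left(-4 + 2 j\right) 1 = 4 - \left(-4 + 2 j\right) = 8 - 2 j$)
$g{\left(0,73 \right)} M{\left(21 \right)} = \left(8 - 0\right) 10 = \left(8 + 0\right) 10 = 8 \cdot 10 = 80$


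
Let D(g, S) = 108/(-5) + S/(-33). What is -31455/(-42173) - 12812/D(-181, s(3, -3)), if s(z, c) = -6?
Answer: 63851245/106609 ≈ 598.93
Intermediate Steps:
D(g, S) = -108/5 - S/33 (D(g, S) = 108*(-⅕) + S*(-1/33) = -108/5 - S/33)
-31455/(-42173) - 12812/D(-181, s(3, -3)) = -31455/(-42173) - 12812/(-108/5 - 1/33*(-6)) = -31455*(-1/42173) - 12812/(-108/5 + 2/11) = 135/181 - 12812/(-1178/55) = 135/181 - 12812*(-55/1178) = 135/181 + 352330/589 = 63851245/106609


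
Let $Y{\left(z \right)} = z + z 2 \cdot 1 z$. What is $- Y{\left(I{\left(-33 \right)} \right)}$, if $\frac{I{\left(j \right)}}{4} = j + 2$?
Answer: $-30628$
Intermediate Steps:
$I{\left(j \right)} = 8 + 4 j$ ($I{\left(j \right)} = 4 \left(j + 2\right) = 4 \left(2 + j\right) = 8 + 4 j$)
$Y{\left(z \right)} = z + 2 z^{2}$ ($Y{\left(z \right)} = z + 2 z 1 z = z + 2 z z = z + 2 z^{2}$)
$- Y{\left(I{\left(-33 \right)} \right)} = - \left(8 + 4 \left(-33\right)\right) \left(1 + 2 \left(8 + 4 \left(-33\right)\right)\right) = - \left(8 - 132\right) \left(1 + 2 \left(8 - 132\right)\right) = - \left(-124\right) \left(1 + 2 \left(-124\right)\right) = - \left(-124\right) \left(1 - 248\right) = - \left(-124\right) \left(-247\right) = \left(-1\right) 30628 = -30628$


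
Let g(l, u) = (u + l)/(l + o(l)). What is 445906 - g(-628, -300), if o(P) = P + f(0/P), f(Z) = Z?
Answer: 70007126/157 ≈ 4.4591e+5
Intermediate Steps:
o(P) = P (o(P) = P + 0/P = P + 0 = P)
g(l, u) = (l + u)/(2*l) (g(l, u) = (u + l)/(l + l) = (l + u)/((2*l)) = (l + u)*(1/(2*l)) = (l + u)/(2*l))
445906 - g(-628, -300) = 445906 - (-628 - 300)/(2*(-628)) = 445906 - (-1)*(-928)/(2*628) = 445906 - 1*116/157 = 445906 - 116/157 = 70007126/157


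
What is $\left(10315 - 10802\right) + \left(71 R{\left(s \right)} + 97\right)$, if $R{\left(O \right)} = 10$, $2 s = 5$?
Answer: $320$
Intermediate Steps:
$s = \frac{5}{2}$ ($s = \frac{1}{2} \cdot 5 = \frac{5}{2} \approx 2.5$)
$\left(10315 - 10802\right) + \left(71 R{\left(s \right)} + 97\right) = \left(10315 - 10802\right) + \left(71 \cdot 10 + 97\right) = -487 + \left(710 + 97\right) = -487 + 807 = 320$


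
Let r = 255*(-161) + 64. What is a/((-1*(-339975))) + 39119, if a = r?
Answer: 13299441034/339975 ≈ 39119.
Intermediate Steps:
r = -40991 (r = -41055 + 64 = -40991)
a = -40991
a/((-1*(-339975))) + 39119 = -40991/((-1*(-339975))) + 39119 = -40991/339975 + 39119 = 13299441034/339975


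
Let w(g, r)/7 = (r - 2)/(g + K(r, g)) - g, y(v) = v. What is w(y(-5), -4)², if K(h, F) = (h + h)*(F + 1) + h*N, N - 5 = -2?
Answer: 25921/25 ≈ 1036.8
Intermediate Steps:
N = 3 (N = 5 - 2 = 3)
K(h, F) = 3*h + 2*h*(1 + F) (K(h, F) = (h + h)*(F + 1) + h*3 = (2*h)*(1 + F) + 3*h = 2*h*(1 + F) + 3*h = 3*h + 2*h*(1 + F))
w(g, r) = -7*g + 7*(-2 + r)/(g + r*(5 + 2*g)) (w(g, r) = 7*((r - 2)/(g + r*(5 + 2*g)) - g) = 7*((-2 + r)/(g + r*(5 + 2*g)) - g) = 7*(-g + (-2 + r)/(g + r*(5 + 2*g))) = -7*g + 7*(-2 + r)/(g + r*(5 + 2*g)))
w(y(-5), -4)² = (7*(-2 - 4 - 1*(-5)² - 1*(-5)*(-4)*(5 + 2*(-5)))/(-5 - 4*(5 + 2*(-5))))² = (7*(-2 - 4 - 1*25 - 1*(-5)*(-4)*(5 - 10))/(-5 - 4*(5 - 10)))² = (7*(-2 - 4 - 25 - 1*(-5)*(-4)*(-5))/(-5 - 4*(-5)))² = (7*(-2 - 4 - 25 + 100)/(-5 + 20))² = (7*69/15)² = (7*(1/15)*69)² = (161/5)² = 25921/25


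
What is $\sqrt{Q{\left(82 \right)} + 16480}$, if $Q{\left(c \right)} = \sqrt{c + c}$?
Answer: $\sqrt{16480 + 2 \sqrt{41}} \approx 128.42$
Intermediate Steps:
$Q{\left(c \right)} = \sqrt{2} \sqrt{c}$ ($Q{\left(c \right)} = \sqrt{2 c} = \sqrt{2} \sqrt{c}$)
$\sqrt{Q{\left(82 \right)} + 16480} = \sqrt{\sqrt{2} \sqrt{82} + 16480} = \sqrt{2 \sqrt{41} + 16480} = \sqrt{16480 + 2 \sqrt{41}}$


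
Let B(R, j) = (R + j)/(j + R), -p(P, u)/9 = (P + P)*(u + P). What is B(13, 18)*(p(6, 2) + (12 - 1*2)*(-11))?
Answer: -974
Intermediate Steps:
p(P, u) = -18*P*(P + u) (p(P, u) = -9*(P + P)*(u + P) = -9*2*P*(P + u) = -18*P*(P + u))
B(R, j) = 1 (B(R, j) = (R + j)/(R + j) = 1)
B(13, 18)*(p(6, 2) + (12 - 1*2)*(-11)) = 1*(-18*6*(6 + 2) + (12 - 1*2)*(-11)) = 1*(-18*6*8 + (12 - 2)*(-11)) = 1*(-864 + 10*(-11)) = 1*(-864 - 110) = 1*(-974) = -974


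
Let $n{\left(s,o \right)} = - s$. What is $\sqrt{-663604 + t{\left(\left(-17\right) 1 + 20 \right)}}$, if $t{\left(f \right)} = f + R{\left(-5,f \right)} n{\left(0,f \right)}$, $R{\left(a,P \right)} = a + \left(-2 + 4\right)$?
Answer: $i \sqrt{663601} \approx 814.62 i$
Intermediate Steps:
$R{\left(a,P \right)} = 2 + a$ ($R{\left(a,P \right)} = a + 2 = 2 + a$)
$t{\left(f \right)} = f$ ($t{\left(f \right)} = f + \left(2 - 5\right) \left(\left(-1\right) 0\right) = f - 0 = f + 0 = f$)
$\sqrt{-663604 + t{\left(\left(-17\right) 1 + 20 \right)}} = \sqrt{-663604 + \left(\left(-17\right) 1 + 20\right)} = \sqrt{-663604 + \left(-17 + 20\right)} = \sqrt{-663604 + 3} = \sqrt{-663601} = i \sqrt{663601}$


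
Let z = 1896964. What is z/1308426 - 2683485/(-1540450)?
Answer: 643331973841/201556483170 ≈ 3.1918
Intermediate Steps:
z/1308426 - 2683485/(-1540450) = 1896964/1308426 - 2683485/(-1540450) = 1896964*(1/1308426) - 2683485*(-1/1540450) = 948482/654213 + 536697/308090 = 643331973841/201556483170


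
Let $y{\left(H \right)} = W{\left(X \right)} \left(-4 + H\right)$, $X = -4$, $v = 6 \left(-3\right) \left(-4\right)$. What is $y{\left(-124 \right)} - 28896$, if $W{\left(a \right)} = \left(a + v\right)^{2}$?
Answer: $-620768$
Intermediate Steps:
$v = 72$ ($v = \left(-18\right) \left(-4\right) = 72$)
$W{\left(a \right)} = \left(72 + a\right)^{2}$ ($W{\left(a \right)} = \left(a + 72\right)^{2} = \left(72 + a\right)^{2}$)
$y{\left(H \right)} = -18496 + 4624 H$ ($y{\left(H \right)} = \left(72 - 4\right)^{2} \left(-4 + H\right) = 68^{2} \left(-4 + H\right) = 4624 \left(-4 + H\right) = -18496 + 4624 H$)
$y{\left(-124 \right)} - 28896 = \left(-18496 + 4624 \left(-124\right)\right) - 28896 = \left(-18496 - 573376\right) - 28896 = -591872 - 28896 = -620768$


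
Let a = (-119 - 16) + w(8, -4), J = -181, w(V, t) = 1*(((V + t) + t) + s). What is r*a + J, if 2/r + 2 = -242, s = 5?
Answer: -10976/61 ≈ -179.93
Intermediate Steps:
w(V, t) = 5 + V + 2*t (w(V, t) = 1*(((V + t) + t) + 5) = 1*((V + 2*t) + 5) = 1*(5 + V + 2*t) = 5 + V + 2*t)
a = -130 (a = (-119 - 16) + (5 + 8 + 2*(-4)) = -135 + (5 + 8 - 8) = -135 + 5 = -130)
r = -1/122 (r = 2/(-2 - 242) = 2/(-244) = 2*(-1/244) = -1/122 ≈ -0.0081967)
r*a + J = -1/122*(-130) - 181 = 65/61 - 181 = -10976/61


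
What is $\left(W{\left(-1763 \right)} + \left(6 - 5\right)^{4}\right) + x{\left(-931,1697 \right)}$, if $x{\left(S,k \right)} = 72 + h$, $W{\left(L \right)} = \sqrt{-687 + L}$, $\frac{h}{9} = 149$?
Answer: $1414 + 35 i \sqrt{2} \approx 1414.0 + 49.497 i$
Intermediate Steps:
$h = 1341$ ($h = 9 \cdot 149 = 1341$)
$x{\left(S,k \right)} = 1413$ ($x{\left(S,k \right)} = 72 + 1341 = 1413$)
$\left(W{\left(-1763 \right)} + \left(6 - 5\right)^{4}\right) + x{\left(-931,1697 \right)} = \left(\sqrt{-687 - 1763} + \left(6 - 5\right)^{4}\right) + 1413 = \left(\sqrt{-2450} + \left(6 - 5\right)^{4}\right) + 1413 = \left(35 i \sqrt{2} + 1^{4}\right) + 1413 = \left(35 i \sqrt{2} + 1\right) + 1413 = \left(1 + 35 i \sqrt{2}\right) + 1413 = 1414 + 35 i \sqrt{2}$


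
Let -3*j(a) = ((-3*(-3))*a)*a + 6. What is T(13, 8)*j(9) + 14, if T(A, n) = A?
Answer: -3171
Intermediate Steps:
j(a) = -2 - 3*a**2 (j(a) = -(((-3*(-3))*a)*a + 6)/3 = -((9*a)*a + 6)/3 = -(9*a**2 + 6)/3 = -(6 + 9*a**2)/3 = -2 - 3*a**2)
T(13, 8)*j(9) + 14 = 13*(-2 - 3*9**2) + 14 = 13*(-2 - 3*81) + 14 = 13*(-2 - 243) + 14 = 13*(-245) + 14 = -3185 + 14 = -3171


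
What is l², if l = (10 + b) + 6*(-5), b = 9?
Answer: 121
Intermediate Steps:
l = -11 (l = (10 + 9) + 6*(-5) = 19 - 30 = -11)
l² = (-11)² = 121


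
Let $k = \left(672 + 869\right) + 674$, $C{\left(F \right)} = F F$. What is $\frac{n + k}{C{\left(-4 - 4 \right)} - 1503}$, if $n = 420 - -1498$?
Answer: $- \frac{4133}{1439} \approx -2.8721$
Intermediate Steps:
$C{\left(F \right)} = F^{2}$
$n = 1918$ ($n = 420 + 1498 = 1918$)
$k = 2215$ ($k = 1541 + 674 = 2215$)
$\frac{n + k}{C{\left(-4 - 4 \right)} - 1503} = \frac{1918 + 2215}{\left(-4 - 4\right)^{2} - 1503} = \frac{4133}{\left(-8\right)^{2} - 1503} = \frac{4133}{64 - 1503} = \frac{4133}{-1439} = 4133 \left(- \frac{1}{1439}\right) = - \frac{4133}{1439}$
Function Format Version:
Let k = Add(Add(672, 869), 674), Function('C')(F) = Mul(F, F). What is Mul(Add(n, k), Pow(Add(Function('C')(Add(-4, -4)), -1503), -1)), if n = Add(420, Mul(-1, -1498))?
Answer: Rational(-4133, 1439) ≈ -2.8721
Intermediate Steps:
Function('C')(F) = Pow(F, 2)
n = 1918 (n = Add(420, 1498) = 1918)
k = 2215 (k = Add(1541, 674) = 2215)
Mul(Add(n, k), Pow(Add(Function('C')(Add(-4, -4)), -1503), -1)) = Mul(Add(1918, 2215), Pow(Add(Pow(Add(-4, -4), 2), -1503), -1)) = Mul(4133, Pow(Add(Pow(-8, 2), -1503), -1)) = Mul(4133, Pow(Add(64, -1503), -1)) = Mul(4133, Pow(-1439, -1)) = Mul(4133, Rational(-1, 1439)) = Rational(-4133, 1439)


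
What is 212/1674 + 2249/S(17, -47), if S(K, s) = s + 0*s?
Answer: -1877431/39339 ≈ -47.724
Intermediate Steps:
S(K, s) = s (S(K, s) = s + 0 = s)
212/1674 + 2249/S(17, -47) = 212/1674 + 2249/(-47) = 212*(1/1674) + 2249*(-1/47) = 106/837 - 2249/47 = -1877431/39339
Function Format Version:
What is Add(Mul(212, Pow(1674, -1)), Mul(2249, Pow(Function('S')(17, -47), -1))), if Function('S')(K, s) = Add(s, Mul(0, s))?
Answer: Rational(-1877431, 39339) ≈ -47.724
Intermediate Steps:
Function('S')(K, s) = s (Function('S')(K, s) = Add(s, 0) = s)
Add(Mul(212, Pow(1674, -1)), Mul(2249, Pow(Function('S')(17, -47), -1))) = Add(Mul(212, Pow(1674, -1)), Mul(2249, Pow(-47, -1))) = Add(Mul(212, Rational(1, 1674)), Mul(2249, Rational(-1, 47))) = Add(Rational(106, 837), Rational(-2249, 47)) = Rational(-1877431, 39339)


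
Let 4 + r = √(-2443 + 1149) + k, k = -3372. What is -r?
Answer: 3376 - I*√1294 ≈ 3376.0 - 35.972*I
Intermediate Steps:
r = -3376 + I*√1294 (r = -4 + (√(-2443 + 1149) - 3372) = -4 + (√(-1294) - 3372) = -4 + (I*√1294 - 3372) = -4 + (-3372 + I*√1294) = -3376 + I*√1294 ≈ -3376.0 + 35.972*I)
-r = -(-3376 + I*√1294) = 3376 - I*√1294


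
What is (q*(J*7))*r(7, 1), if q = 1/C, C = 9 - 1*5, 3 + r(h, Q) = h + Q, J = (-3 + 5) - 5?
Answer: -105/4 ≈ -26.250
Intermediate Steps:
J = -3 (J = 2 - 5 = -3)
r(h, Q) = -3 + Q + h (r(h, Q) = -3 + (h + Q) = -3 + (Q + h) = -3 + Q + h)
C = 4 (C = 9 - 5 = 4)
q = 1/4 ≈ 0.25000
(q*(J*7))*r(7, 1) = ((-3*7)/4)*(-3 + 1 + 7) = ((1/4)*(-21))*5 = -21/4*5 = -105/4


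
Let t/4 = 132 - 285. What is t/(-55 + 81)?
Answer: -306/13 ≈ -23.538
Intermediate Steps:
t = -612 (t = 4*(132 - 285) = 4*(-153) = -612)
t/(-55 + 81) = -612/(-55 + 81) = -612/26 = (1/26)*(-612) = -306/13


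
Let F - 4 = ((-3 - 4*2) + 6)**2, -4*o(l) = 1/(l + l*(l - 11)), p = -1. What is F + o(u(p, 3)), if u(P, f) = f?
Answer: 2437/84 ≈ 29.012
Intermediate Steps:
o(l) = -1/(4*(l + l*(-11 + l))) (o(l) = -1/(4*(l + l*(l - 11))) = -1/(4*(l + l*(-11 + l))))
F = 29 (F = 4 + ((-3 - 4*2) + 6)**2 = 4 + ((-3 - 8) + 6)**2 = 4 + (-11 + 6)**2 = 4 + (-5)**2 = 4 + 25 = 29)
F + o(u(p, 3)) = 29 - 1/4/(3*(-10 + 3)) = 29 - 1/4*1/3/(-7) = 29 - 1/4*1/3*(-1/7) = 29 + 1/84 = 2437/84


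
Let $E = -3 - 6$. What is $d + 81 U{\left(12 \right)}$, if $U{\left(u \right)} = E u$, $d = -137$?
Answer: $-8885$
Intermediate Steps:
$E = -9$ ($E = -3 - 6 = -9$)
$U{\left(u \right)} = - 9 u$
$d + 81 U{\left(12 \right)} = -137 + 81 \left(\left(-9\right) 12\right) = -137 + 81 \left(-108\right) = -137 - 8748 = -8885$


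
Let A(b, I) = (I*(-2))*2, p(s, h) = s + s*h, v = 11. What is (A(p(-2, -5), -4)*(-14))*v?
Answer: -2464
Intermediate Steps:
p(s, h) = s + h*s
A(b, I) = -4*I (A(b, I) = -2*I*2 = -4*I)
(A(p(-2, -5), -4)*(-14))*v = (-4*(-4)*(-14))*11 = (16*(-14))*11 = -224*11 = -2464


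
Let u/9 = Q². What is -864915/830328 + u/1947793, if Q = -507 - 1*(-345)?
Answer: -496185076769/539102355368 ≈ -0.92039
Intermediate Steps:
Q = -162 (Q = -507 + 345 = -162)
u = 236196 (u = 9*(-162)² = 9*26244 = 236196)
-864915/830328 + u/1947793 = -864915/830328 + 236196/1947793 = -864915*1/830328 + 236196*(1/1947793) = -288305/276776 + 236196/1947793 = -496185076769/539102355368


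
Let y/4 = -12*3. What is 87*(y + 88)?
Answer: -4872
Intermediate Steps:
y = -144 (y = 4*(-12*3) = 4*(-36) = -144)
87*(y + 88) = 87*(-144 + 88) = 87*(-56) = -4872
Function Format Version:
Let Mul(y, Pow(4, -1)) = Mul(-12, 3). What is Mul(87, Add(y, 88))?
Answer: -4872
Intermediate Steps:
y = -144 (y = Mul(4, Mul(-12, 3)) = Mul(4, -36) = -144)
Mul(87, Add(y, 88)) = Mul(87, Add(-144, 88)) = Mul(87, -56) = -4872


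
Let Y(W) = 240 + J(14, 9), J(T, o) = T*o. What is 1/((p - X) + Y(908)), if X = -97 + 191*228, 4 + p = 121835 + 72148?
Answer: 1/150894 ≈ 6.6272e-6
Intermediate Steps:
p = 193979 (p = -4 + (121835 + 72148) = -4 + 193983 = 193979)
Y(W) = 366 (Y(W) = 240 + 14*9 = 240 + 126 = 366)
X = 43451 (X = -97 + 43548 = 43451)
1/((p - X) + Y(908)) = 1/((193979 - 1*43451) + 366) = 1/((193979 - 43451) + 366) = 1/(150528 + 366) = 1/150894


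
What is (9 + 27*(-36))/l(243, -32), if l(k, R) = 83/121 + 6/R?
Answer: -1864368/965 ≈ -1932.0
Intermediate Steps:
l(k, R) = 83/121 + 6/R (l(k, R) = 83*(1/121) + 6/R = 83/121 + 6/R)
(9 + 27*(-36))/l(243, -32) = (9 + 27*(-36))/(83/121 + 6/(-32)) = (9 - 972)/(83/121 + 6*(-1/32)) = -963/(83/121 - 3/16) = -963/965/1936 = -963*1936/965 = -1864368/965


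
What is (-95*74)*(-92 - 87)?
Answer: 1258370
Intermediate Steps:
(-95*74)*(-92 - 87) = -7030*(-179) = 1258370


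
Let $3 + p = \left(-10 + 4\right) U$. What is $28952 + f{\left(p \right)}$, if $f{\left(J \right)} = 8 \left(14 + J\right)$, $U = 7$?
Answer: $28704$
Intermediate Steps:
$p = -45$ ($p = -3 + \left(-10 + 4\right) 7 = -3 - 42 = -45$)
$f{\left(J \right)} = 112 + 8 J$
$28952 + f{\left(p \right)} = 28952 + \left(112 + 8 \left(-45\right)\right) = 28952 + \left(112 - 360\right) = 28952 - 248 = 28704$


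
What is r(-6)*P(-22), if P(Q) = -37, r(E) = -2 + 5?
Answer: -111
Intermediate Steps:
r(E) = 3
r(-6)*P(-22) = 3*(-37) = -111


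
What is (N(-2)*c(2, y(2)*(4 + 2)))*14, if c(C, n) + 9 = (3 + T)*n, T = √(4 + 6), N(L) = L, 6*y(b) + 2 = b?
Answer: 252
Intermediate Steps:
y(b) = -⅓ + b/6
T = √10 ≈ 3.1623
c(C, n) = -9 + n*(3 + √10) (c(C, n) = -9 + (3 + √10)*n = -9 + n*(3 + √10))
(N(-2)*c(2, y(2)*(4 + 2)))*14 = -2*(-9 + 3*((-⅓ + (⅙)*2)*(4 + 2)) + ((-⅓ + (⅙)*2)*(4 + 2))*√10)*14 = -2*(-9 + 3*((-⅓ + ⅓)*6) + ((-⅓ + ⅓)*6)*√10)*14 = -2*(-9 + 3*(0*6) + (0*6)*√10)*14 = -2*(-9 + 3*0 + 0*√10)*14 = -2*(-9 + 0 + 0)*14 = -2*(-9)*14 = 18*14 = 252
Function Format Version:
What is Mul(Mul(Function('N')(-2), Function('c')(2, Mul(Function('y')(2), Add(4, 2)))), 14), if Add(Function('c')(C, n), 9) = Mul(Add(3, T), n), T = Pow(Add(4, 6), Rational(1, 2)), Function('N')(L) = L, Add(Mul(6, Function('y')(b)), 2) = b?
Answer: 252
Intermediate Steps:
Function('y')(b) = Add(Rational(-1, 3), Mul(Rational(1, 6), b))
T = Pow(10, Rational(1, 2)) ≈ 3.1623
Function('c')(C, n) = Add(-9, Mul(n, Add(3, Pow(10, Rational(1, 2))))) (Function('c')(C, n) = Add(-9, Mul(Add(3, Pow(10, Rational(1, 2))), n)) = Add(-9, Mul(n, Add(3, Pow(10, Rational(1, 2))))))
Mul(Mul(Function('N')(-2), Function('c')(2, Mul(Function('y')(2), Add(4, 2)))), 14) = Mul(Mul(-2, Add(-9, Mul(3, Mul(Add(Rational(-1, 3), Mul(Rational(1, 6), 2)), Add(4, 2))), Mul(Mul(Add(Rational(-1, 3), Mul(Rational(1, 6), 2)), Add(4, 2)), Pow(10, Rational(1, 2))))), 14) = Mul(Mul(-2, Add(-9, Mul(3, Mul(Add(Rational(-1, 3), Rational(1, 3)), 6)), Mul(Mul(Add(Rational(-1, 3), Rational(1, 3)), 6), Pow(10, Rational(1, 2))))), 14) = Mul(Mul(-2, Add(-9, Mul(3, Mul(0, 6)), Mul(Mul(0, 6), Pow(10, Rational(1, 2))))), 14) = Mul(Mul(-2, Add(-9, Mul(3, 0), Mul(0, Pow(10, Rational(1, 2))))), 14) = Mul(Mul(-2, Add(-9, 0, 0)), 14) = Mul(Mul(-2, -9), 14) = Mul(18, 14) = 252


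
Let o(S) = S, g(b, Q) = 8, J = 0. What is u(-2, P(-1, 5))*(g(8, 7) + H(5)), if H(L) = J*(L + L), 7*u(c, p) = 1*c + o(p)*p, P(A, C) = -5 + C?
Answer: -16/7 ≈ -2.2857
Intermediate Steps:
u(c, p) = c/7 + p²/7 (u(c, p) = (1*c + p*p)/7 = (c + p²)/7 = c/7 + p²/7)
H(L) = 0 (H(L) = 0*(L + L) = 0*(2*L) = 0)
u(-2, P(-1, 5))*(g(8, 7) + H(5)) = ((⅐)*(-2) + (-5 + 5)²/7)*(8 + 0) = (-2/7 + (⅐)*0²)*8 = (-2/7 + (⅐)*0)*8 = (-2/7 + 0)*8 = -2/7*8 = -16/7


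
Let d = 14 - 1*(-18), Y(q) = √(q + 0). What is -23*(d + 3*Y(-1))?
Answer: -736 - 69*I ≈ -736.0 - 69.0*I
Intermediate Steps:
Y(q) = √q
d = 32 (d = 14 + 18 = 32)
-23*(d + 3*Y(-1)) = -23*(32 + 3*√(-1)) = -23*(32 + 3*I) = -736 - 69*I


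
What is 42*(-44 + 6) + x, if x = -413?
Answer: -2009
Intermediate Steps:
42*(-44 + 6) + x = 42*(-44 + 6) - 413 = 42*(-38) - 413 = -1596 - 413 = -2009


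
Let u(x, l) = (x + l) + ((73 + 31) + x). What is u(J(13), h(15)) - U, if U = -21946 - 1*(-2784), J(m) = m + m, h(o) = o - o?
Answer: 19318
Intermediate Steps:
h(o) = 0
J(m) = 2*m
u(x, l) = 104 + l + 2*x (u(x, l) = (l + x) + (104 + x) = 104 + l + 2*x)
U = -19162 (U = -21946 + 2784 = -19162)
u(J(13), h(15)) - U = (104 + 0 + 2*(2*13)) - 1*(-19162) = (104 + 0 + 2*26) + 19162 = (104 + 0 + 52) + 19162 = 156 + 19162 = 19318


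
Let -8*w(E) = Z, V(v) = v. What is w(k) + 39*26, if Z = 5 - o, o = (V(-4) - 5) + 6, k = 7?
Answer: 1013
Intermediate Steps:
o = -3 (o = (-4 - 5) + 6 = -9 + 6 = -3)
Z = 8 (Z = 5 - 1*(-3) = 5 + 3 = 8)
w(E) = -1 (w(E) = -⅛*8 = -1)
w(k) + 39*26 = -1 + 39*26 = -1 + 1014 = 1013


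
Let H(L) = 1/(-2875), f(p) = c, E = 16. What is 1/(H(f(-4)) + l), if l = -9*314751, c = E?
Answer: -2875/8144182126 ≈ -3.5301e-7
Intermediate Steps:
c = 16
f(p) = 16
H(L) = -1/2875
l = -2832759
1/(H(f(-4)) + l) = 1/(-1/2875 - 2832759) = 1/(-8144182126/2875) = -2875/8144182126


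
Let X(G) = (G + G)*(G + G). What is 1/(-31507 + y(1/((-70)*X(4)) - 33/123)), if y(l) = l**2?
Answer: -33738342400/1062991521435759 ≈ -3.1739e-5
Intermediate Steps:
X(G) = 4*G**2 (X(G) = (2*G)*(2*G) = 4*G**2)
1/(-31507 + y(1/((-70)*X(4)) - 33/123)) = 1/(-31507 + (1/((-70)*((4*4**2))) - 33/123)**2) = 1/(-31507 + (-1/(70*(4*16)) - 33*1/123)**2) = 1/(-31507 + (-1/70/64 - 11/41)**2) = 1/(-31507 + (-1/70*1/64 - 11/41)**2) = 1/(-31507 + (-1/4480 - 11/41)**2) = 1/(-31507 + (-49321/183680)**2) = 1/(-31507 + 2432561041/33738342400) = 1/(-1062991521435759/33738342400) = -33738342400/1062991521435759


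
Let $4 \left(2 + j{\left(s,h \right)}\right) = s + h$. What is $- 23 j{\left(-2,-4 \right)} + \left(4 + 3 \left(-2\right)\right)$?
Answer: $\frac{157}{2} \approx 78.5$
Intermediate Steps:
$j{\left(s,h \right)} = -2 + \frac{h}{4} + \frac{s}{4}$ ($j{\left(s,h \right)} = -2 + \frac{s + h}{4} = -2 + \frac{h + s}{4} = -2 + \left(\frac{h}{4} + \frac{s}{4}\right) = -2 + \frac{h}{4} + \frac{s}{4}$)
$- 23 j{\left(-2,-4 \right)} + \left(4 + 3 \left(-2\right)\right) = - 23 \left(-2 + \frac{1}{4} \left(-4\right) + \frac{1}{4} \left(-2\right)\right) + \left(4 + 3 \left(-2\right)\right) = - 23 \left(-2 - 1 - \frac{1}{2}\right) + \left(4 - 6\right) = \left(-23\right) \left(- \frac{7}{2}\right) - 2 = \frac{161}{2} - 2 = \frac{157}{2}$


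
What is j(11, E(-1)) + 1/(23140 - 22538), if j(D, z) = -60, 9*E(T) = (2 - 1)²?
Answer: -36119/602 ≈ -59.998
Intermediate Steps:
E(T) = ⅑ (E(T) = (2 - 1)²/9 = (⅑)*1² = (⅑)*1 = ⅑)
j(11, E(-1)) + 1/(23140 - 22538) = -60 + 1/(23140 - 22538) = -60 + 1/602 = -36119/602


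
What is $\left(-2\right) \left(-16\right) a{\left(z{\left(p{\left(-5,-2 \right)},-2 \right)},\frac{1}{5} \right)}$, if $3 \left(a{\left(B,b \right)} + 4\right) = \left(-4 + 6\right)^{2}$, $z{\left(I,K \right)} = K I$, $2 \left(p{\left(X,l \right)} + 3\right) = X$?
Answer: $- \frac{256}{3} \approx -85.333$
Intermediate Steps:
$p{\left(X,l \right)} = -3 + \frac{X}{2}$
$z{\left(I,K \right)} = I K$
$a{\left(B,b \right)} = - \frac{8}{3}$ ($a{\left(B,b \right)} = -4 + \frac{\left(-4 + 6\right)^{2}}{3} = -4 + \frac{2^{2}}{3} = -4 + \frac{1}{3} \cdot 4 = -4 + \frac{4}{3} = - \frac{8}{3}$)
$\left(-2\right) \left(-16\right) a{\left(z{\left(p{\left(-5,-2 \right)},-2 \right)},\frac{1}{5} \right)} = \left(-2\right) \left(-16\right) \left(- \frac{8}{3}\right) = 32 \left(- \frac{8}{3}\right) = - \frac{256}{3}$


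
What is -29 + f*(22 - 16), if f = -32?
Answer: -221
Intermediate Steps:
-29 + f*(22 - 16) = -29 - 32*(22 - 16) = -29 - 32*6 = -29 - 192 = -221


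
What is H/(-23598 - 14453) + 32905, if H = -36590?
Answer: 1252104745/38051 ≈ 32906.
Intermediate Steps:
H/(-23598 - 14453) + 32905 = -36590/(-23598 - 14453) + 32905 = -36590/(-38051) + 32905 = -36590*(-1/38051) + 32905 = 36590/38051 + 32905 = 1252104745/38051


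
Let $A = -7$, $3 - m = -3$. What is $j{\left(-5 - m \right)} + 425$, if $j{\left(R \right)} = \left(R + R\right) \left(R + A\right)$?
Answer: $821$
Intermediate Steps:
$m = 6$ ($m = 3 - -3 = 3 + 3 = 6$)
$j{\left(R \right)} = 2 R \left(-7 + R\right)$ ($j{\left(R \right)} = \left(R + R\right) \left(R - 7\right) = 2 R \left(-7 + R\right)$)
$j{\left(-5 - m \right)} + 425 = 2 \left(-5 - 6\right) \left(-7 - 11\right) + 425 = 2 \left(-11\right) \left(-7 - 11\right) + 425 = 2 \left(-11\right) \left(-18\right) + 425 = 396 + 425 = 821$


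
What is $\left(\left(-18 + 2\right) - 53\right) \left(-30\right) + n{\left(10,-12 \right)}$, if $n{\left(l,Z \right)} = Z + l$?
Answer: $2068$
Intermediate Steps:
$\left(\left(-18 + 2\right) - 53\right) \left(-30\right) + n{\left(10,-12 \right)} = \left(\left(-18 + 2\right) - 53\right) \left(-30\right) + \left(-12 + 10\right) = \left(-16 - 53\right) \left(-30\right) - 2 = \left(-69\right) \left(-30\right) - 2 = 2070 - 2 = 2068$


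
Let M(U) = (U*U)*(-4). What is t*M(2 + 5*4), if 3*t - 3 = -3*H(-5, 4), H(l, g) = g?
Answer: 5808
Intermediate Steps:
M(U) = -4*U² (M(U) = U²*(-4) = -4*U²)
t = -3 (t = 1 + (-3*4)/3 = 1 + (⅓)*(-12) = 1 - 4 = -3)
t*M(2 + 5*4) = -(-12)*(2 + 5*4)² = -(-12)*(2 + 20)² = -(-12)*22² = -(-12)*484 = -3*(-1936) = 5808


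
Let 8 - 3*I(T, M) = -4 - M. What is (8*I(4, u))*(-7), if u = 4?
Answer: -896/3 ≈ -298.67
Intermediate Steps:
I(T, M) = 4 + M/3 (I(T, M) = 8/3 - (-4 - M)/3 = 8/3 + (4/3 + M/3) = 4 + M/3)
(8*I(4, u))*(-7) = (8*(4 + (1/3)*4))*(-7) = (8*(4 + 4/3))*(-7) = (8*(16/3))*(-7) = (128/3)*(-7) = -896/3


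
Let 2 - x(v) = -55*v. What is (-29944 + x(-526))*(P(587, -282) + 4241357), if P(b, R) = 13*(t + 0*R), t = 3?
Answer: -249699465312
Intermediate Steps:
x(v) = 2 + 55*v (x(v) = 2 - (-55)*v = 2 + 55*v)
P(b, R) = 39 (P(b, R) = 13*(3 + 0*R) = 13*(3 + 0) = 13*3 = 39)
(-29944 + x(-526))*(P(587, -282) + 4241357) = (-29944 + (2 + 55*(-526)))*(39 + 4241357) = (-29944 + (2 - 28930))*4241396 = (-29944 - 28928)*4241396 = -58872*4241396 = -249699465312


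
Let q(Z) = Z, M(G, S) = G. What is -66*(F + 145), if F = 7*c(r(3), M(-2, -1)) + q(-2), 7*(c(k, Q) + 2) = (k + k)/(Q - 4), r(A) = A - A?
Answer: -8514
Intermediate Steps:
r(A) = 0
c(k, Q) = -2 + 2*k/(7*(-4 + Q)) (c(k, Q) = -2 + ((k + k)/(Q - 4))/7 = -2 + ((2*k)/(-4 + Q))/7 = -2 + (2*k/(-4 + Q))/7 = -2 + 2*k/(7*(-4 + Q)))
F = -16 (F = 7*(2*(28 + 0 - 7*(-2))/(7*(-4 - 2))) - 2 = 7*((2/7)*(28 + 0 + 14)/(-6)) - 2 = 7*((2/7)*(-1/6)*42) - 2 = 7*(-2) - 2 = -14 - 2 = -16)
-66*(F + 145) = -66*(-16 + 145) = -66*129 = -8514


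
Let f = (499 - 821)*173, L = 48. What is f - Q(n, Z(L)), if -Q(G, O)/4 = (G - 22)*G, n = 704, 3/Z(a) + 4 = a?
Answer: 1864806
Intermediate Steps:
Z(a) = 3/(-4 + a)
Q(G, O) = -4*G*(-22 + G) (Q(G, O) = -4*(G - 22)*G = -4*(-22 + G)*G = -4*G*(-22 + G))
f = -55706 (f = -322*173 = -55706)
f - Q(n, Z(L)) = -55706 - 4*704*(22 - 1*704) = -55706 - 4*704*(22 - 704) = -55706 - 4*704*(-682) = -55706 - 1*(-1920512) = -55706 + 1920512 = 1864806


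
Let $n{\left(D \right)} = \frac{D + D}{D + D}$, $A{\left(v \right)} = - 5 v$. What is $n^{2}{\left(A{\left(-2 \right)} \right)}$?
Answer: $1$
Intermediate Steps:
$n{\left(D \right)} = 1$ ($n{\left(D \right)} = \frac{2 D}{2 D} = 2 D \frac{1}{2 D} = 1$)
$n^{2}{\left(A{\left(-2 \right)} \right)} = 1^{2} = 1$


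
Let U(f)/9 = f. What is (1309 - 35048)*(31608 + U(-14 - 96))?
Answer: -1033020702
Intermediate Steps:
U(f) = 9*f
(1309 - 35048)*(31608 + U(-14 - 96)) = (1309 - 35048)*(31608 + 9*(-14 - 96)) = -33739*(31608 + 9*(-110)) = -33739*(31608 - 990) = -33739*30618 = -1033020702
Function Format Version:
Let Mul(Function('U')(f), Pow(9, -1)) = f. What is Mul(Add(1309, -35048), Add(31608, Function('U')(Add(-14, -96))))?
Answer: -1033020702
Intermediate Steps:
Function('U')(f) = Mul(9, f)
Mul(Add(1309, -35048), Add(31608, Function('U')(Add(-14, -96)))) = Mul(Add(1309, -35048), Add(31608, Mul(9, Add(-14, -96)))) = Mul(-33739, Add(31608, Mul(9, -110))) = Mul(-33739, Add(31608, -990)) = Mul(-33739, 30618) = -1033020702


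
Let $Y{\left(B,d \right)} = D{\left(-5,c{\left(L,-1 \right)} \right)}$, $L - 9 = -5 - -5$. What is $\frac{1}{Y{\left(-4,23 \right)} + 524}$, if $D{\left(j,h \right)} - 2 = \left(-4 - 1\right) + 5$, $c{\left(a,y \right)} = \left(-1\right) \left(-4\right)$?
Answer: $\frac{1}{526} \approx 0.0019011$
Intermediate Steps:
$L = 9$ ($L = 9 - 0 = 9 + \left(-5 + 5\right) = 9 + 0 = 9$)
$c{\left(a,y \right)} = 4$
$D{\left(j,h \right)} = 2$ ($D{\left(j,h \right)} = 2 + \left(\left(-4 - 1\right) + 5\right) = 2 + \left(-5 + 5\right) = 2 + 0 = 2$)
$Y{\left(B,d \right)} = 2$
$\frac{1}{Y{\left(-4,23 \right)} + 524} = \frac{1}{2 + 524} = \frac{1}{526}$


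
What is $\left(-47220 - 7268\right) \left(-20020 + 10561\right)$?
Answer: $515401992$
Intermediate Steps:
$\left(-47220 - 7268\right) \left(-20020 + 10561\right) = \left(-54488\right) \left(-9459\right) = 515401992$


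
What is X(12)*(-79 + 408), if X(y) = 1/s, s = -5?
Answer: -329/5 ≈ -65.800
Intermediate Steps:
X(y) = -⅕ (X(y) = 1/(-5) = -⅕)
X(12)*(-79 + 408) = -(-79 + 408)/5 = -⅕*329 = -329/5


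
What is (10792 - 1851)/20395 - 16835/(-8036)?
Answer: 59314243/23413460 ≈ 2.5333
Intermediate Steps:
(10792 - 1851)/20395 - 16835/(-8036) = 8941*(1/20395) - 16835*(-1/8036) = 8941/20395 + 2405/1148 = 59314243/23413460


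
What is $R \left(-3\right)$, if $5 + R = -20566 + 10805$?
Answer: $29298$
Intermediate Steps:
$R = -9766$ ($R = -5 + \left(-20566 + 10805\right) = -5 - 9761 = -9766$)
$R \left(-3\right) = \left(-9766\right) \left(-3\right) = 29298$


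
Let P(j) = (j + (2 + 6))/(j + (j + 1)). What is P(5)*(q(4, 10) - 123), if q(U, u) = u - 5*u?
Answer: -2119/11 ≈ -192.64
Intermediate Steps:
q(U, u) = -4*u
P(j) = (8 + j)/(1 + 2*j) (P(j) = (j + 8)/(j + (1 + j)) = (8 + j)/(1 + 2*j))
P(5)*(q(4, 10) - 123) = ((8 + 5)/(1 + 2*5))*(-4*10 - 123) = (13/(1 + 10))*(-40 - 123) = (13/11)*(-163) = -2119/11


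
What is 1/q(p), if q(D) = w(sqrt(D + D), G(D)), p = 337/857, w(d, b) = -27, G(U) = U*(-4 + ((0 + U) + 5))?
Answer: -1/27 ≈ -0.037037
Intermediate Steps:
G(U) = U*(1 + U) (G(U) = U*(-4 + (U + 5)) = U*(-4 + (5 + U)) = U*(1 + U))
p = 337/857 (p = 337*(1/857) = 337/857 ≈ 0.39323)
q(D) = -27
1/q(p) = 1/(-27) = -1/27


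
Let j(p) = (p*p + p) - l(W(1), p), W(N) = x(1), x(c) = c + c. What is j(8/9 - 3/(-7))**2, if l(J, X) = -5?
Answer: 1021633369/15752961 ≈ 64.853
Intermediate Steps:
x(c) = 2*c
W(N) = 2 (W(N) = 2*1 = 2)
j(p) = 5 + p + p**2 (j(p) = (p*p + p) - 1*(-5) = (p**2 + p) + 5 = (p + p**2) + 5 = 5 + p + p**2)
j(8/9 - 3/(-7))**2 = (5 + (8/9 - 3/(-7)) + (8/9 - 3/(-7))**2)**2 = (5 + (8*(1/9) - 3*(-1/7)) + (8*(1/9) - 3*(-1/7))**2)**2 = (5 + (8/9 + 3/7) + (8/9 + 3/7)**2)**2 = (5 + 83/63 + (83/63)**2)**2 = (5 + 83/63 + 6889/3969)**2 = (31963/3969)**2 = 1021633369/15752961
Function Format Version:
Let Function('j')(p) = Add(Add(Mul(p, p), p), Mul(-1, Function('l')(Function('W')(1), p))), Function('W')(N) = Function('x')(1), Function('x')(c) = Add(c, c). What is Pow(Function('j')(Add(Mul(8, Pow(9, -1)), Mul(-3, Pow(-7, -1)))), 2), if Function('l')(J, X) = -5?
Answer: Rational(1021633369, 15752961) ≈ 64.853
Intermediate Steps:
Function('x')(c) = Mul(2, c)
Function('W')(N) = 2 (Function('W')(N) = Mul(2, 1) = 2)
Function('j')(p) = Add(5, p, Pow(p, 2)) (Function('j')(p) = Add(Add(Mul(p, p), p), Mul(-1, -5)) = Add(Add(Pow(p, 2), p), 5) = Add(Add(p, Pow(p, 2)), 5) = Add(5, p, Pow(p, 2)))
Pow(Function('j')(Add(Mul(8, Pow(9, -1)), Mul(-3, Pow(-7, -1)))), 2) = Pow(Add(5, Add(Mul(8, Pow(9, -1)), Mul(-3, Pow(-7, -1))), Pow(Add(Mul(8, Pow(9, -1)), Mul(-3, Pow(-7, -1))), 2)), 2) = Pow(Add(5, Add(Mul(8, Rational(1, 9)), Mul(-3, Rational(-1, 7))), Pow(Add(Mul(8, Rational(1, 9)), Mul(-3, Rational(-1, 7))), 2)), 2) = Pow(Add(5, Add(Rational(8, 9), Rational(3, 7)), Pow(Add(Rational(8, 9), Rational(3, 7)), 2)), 2) = Pow(Add(5, Rational(83, 63), Pow(Rational(83, 63), 2)), 2) = Pow(Add(5, Rational(83, 63), Rational(6889, 3969)), 2) = Pow(Rational(31963, 3969), 2) = Rational(1021633369, 15752961)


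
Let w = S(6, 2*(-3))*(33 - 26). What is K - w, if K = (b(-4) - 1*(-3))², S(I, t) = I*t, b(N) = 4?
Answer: 301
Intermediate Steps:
w = -252 (w = (6*(2*(-3)))*(33 - 26) = (6*(-6))*7 = -36*7 = -252)
K = 49 (K = (4 - 1*(-3))² = (4 + 3)² = 7² = 49)
K - w = 49 - 1*(-252) = 49 + 252 = 301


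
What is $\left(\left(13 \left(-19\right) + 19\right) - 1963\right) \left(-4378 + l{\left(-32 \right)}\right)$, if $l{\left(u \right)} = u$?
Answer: $9662310$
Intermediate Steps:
$\left(\left(13 \left(-19\right) + 19\right) - 1963\right) \left(-4378 + l{\left(-32 \right)}\right) = \left(\left(13 \left(-19\right) + 19\right) - 1963\right) \left(-4378 - 32\right) = \left(\left(-247 + 19\right) - 1963\right) \left(-4410\right) = \left(-228 - 1963\right) \left(-4410\right) = \left(-2191\right) \left(-4410\right) = 9662310$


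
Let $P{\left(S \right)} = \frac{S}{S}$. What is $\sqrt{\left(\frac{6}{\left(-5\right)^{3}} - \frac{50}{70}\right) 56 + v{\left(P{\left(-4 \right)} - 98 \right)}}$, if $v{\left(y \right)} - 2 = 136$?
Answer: $\frac{\sqrt{59570}}{25} \approx 9.7628$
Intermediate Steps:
$P{\left(S \right)} = 1$
$v{\left(y \right)} = 138$ ($v{\left(y \right)} = 2 + 136 = 138$)
$\sqrt{\left(\frac{6}{\left(-5\right)^{3}} - \frac{50}{70}\right) 56 + v{\left(P{\left(-4 \right)} - 98 \right)}} = \sqrt{\left(\frac{6}{\left(-5\right)^{3}} - \frac{50}{70}\right) 56 + 138} = \sqrt{\left(\frac{6}{-125} - \frac{5}{7}\right) 56 + 138} = \sqrt{\left(6 \left(- \frac{1}{125}\right) - \frac{5}{7}\right) 56 + 138} = \sqrt{\left(- \frac{6}{125} - \frac{5}{7}\right) 56 + 138} = \sqrt{\left(- \frac{667}{875}\right) 56 + 138} = \sqrt{- \frac{5336}{125} + 138} = \sqrt{\frac{11914}{125}} = \frac{\sqrt{59570}}{25}$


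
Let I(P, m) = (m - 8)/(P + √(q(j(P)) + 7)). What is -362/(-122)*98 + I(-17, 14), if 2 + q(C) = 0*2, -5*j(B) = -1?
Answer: 2515685/8662 - 3*√5/142 ≈ 290.38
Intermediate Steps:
j(B) = ⅕ (j(B) = -⅕*(-1) = ⅕)
q(C) = -2 (q(C) = -2 + 0*2 = -2 + 0 = -2)
I(P, m) = (-8 + m)/(P + √5) (I(P, m) = (m - 8)/(P + √(-2 + 7)) = (-8 + m)/(P + √5))
-362/(-122)*98 + I(-17, 14) = -362/(-122)*98 + (-8 + 14)/(-17 + √5) = -362*(-1/122)*98 + 6/(-17 + √5) = (181/61)*98 + 6/(-17 + √5) = 17738/61 + 6/(-17 + √5)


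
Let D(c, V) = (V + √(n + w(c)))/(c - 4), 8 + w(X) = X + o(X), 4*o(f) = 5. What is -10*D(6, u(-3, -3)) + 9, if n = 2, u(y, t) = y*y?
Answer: -36 - 5*√5/2 ≈ -41.590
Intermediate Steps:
u(y, t) = y²
o(f) = 5/4 (o(f) = (¼)*5 = 5/4)
w(X) = -27/4 + X (w(X) = -8 + (X + 5/4) = -8 + (5/4 + X) = -27/4 + X)
D(c, V) = (V + √(-19/4 + c))/(-4 + c) (D(c, V) = (V + √(2 + (-27/4 + c)))/(c - 4) = (V + √(-19/4 + c))/(-4 + c))
-10*D(6, u(-3, -3)) + 9 = -10*((-3)² + √(-19 + 4*6)/2)/(-4 + 6) + 9 = -10*(9 + √(-19 + 24)/2)/2 + 9 = -5*(9 + √5/2) + 9 = -10*(9/2 + √5/4) + 9 = (-45 - 5*√5/2) + 9 = -36 - 5*√5/2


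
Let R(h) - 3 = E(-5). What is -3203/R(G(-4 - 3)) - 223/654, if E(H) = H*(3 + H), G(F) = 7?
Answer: -2097661/8502 ≈ -246.73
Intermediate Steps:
R(h) = 13 (R(h) = 3 - 5*(3 - 5) = 3 - 5*(-2) = 3 + 10 = 13)
-3203/R(G(-4 - 3)) - 223/654 = -3203/13 - 223/654 = -2097661/8502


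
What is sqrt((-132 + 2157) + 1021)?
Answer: sqrt(3046) ≈ 55.191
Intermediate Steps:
sqrt((-132 + 2157) + 1021) = sqrt(2025 + 1021) = sqrt(3046)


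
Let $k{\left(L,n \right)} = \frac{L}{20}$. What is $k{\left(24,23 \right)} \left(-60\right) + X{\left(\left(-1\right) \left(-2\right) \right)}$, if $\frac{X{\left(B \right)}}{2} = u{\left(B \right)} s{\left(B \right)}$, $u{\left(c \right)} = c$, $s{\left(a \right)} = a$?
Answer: $-64$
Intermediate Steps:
$k{\left(L,n \right)} = \frac{L}{20}$ ($k{\left(L,n \right)} = L \frac{1}{20} = \frac{L}{20}$)
$X{\left(B \right)} = 2 B^{2}$ ($X{\left(B \right)} = 2 B B = 2 B^{2}$)
$k{\left(24,23 \right)} \left(-60\right) + X{\left(\left(-1\right) \left(-2\right) \right)} = \frac{1}{20} \cdot 24 \left(-60\right) + 2 \left(\left(-1\right) \left(-2\right)\right)^{2} = \frac{6}{5} \left(-60\right) + 2 \cdot 2^{2} = -72 + 2 \cdot 4 = -72 + 8 = -64$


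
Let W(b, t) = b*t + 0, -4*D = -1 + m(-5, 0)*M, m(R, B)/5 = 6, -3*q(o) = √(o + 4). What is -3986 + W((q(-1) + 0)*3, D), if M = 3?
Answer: -3986 + 89*√3/4 ≈ -3947.5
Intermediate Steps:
q(o) = -√(4 + o)/3 (q(o) = -√(o + 4)/3 = -√(4 + o)/3)
m(R, B) = 30 (m(R, B) = 5*6 = 30)
D = -89/4 (D = -(-1 + 30*3)/4 = -(-1 + 90)/4 = -¼*89 = -89/4 ≈ -22.250)
W(b, t) = b*t
-3986 + W((q(-1) + 0)*3, D) = -3986 + ((-√(4 - 1)/3 + 0)*3)*(-89/4) = -3986 + ((-√3/3 + 0)*3)*(-89/4) = -3986 + (-√3/3*3)*(-89/4) = -3986 - √3*(-89/4) = -3986 + 89*√3/4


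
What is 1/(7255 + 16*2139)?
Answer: 1/41479 ≈ 2.4109e-5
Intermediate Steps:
1/(7255 + 16*2139) = 1/(7255 + 34224) = 1/41479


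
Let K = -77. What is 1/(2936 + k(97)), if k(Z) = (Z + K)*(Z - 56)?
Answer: 1/3756 ≈ 0.00026624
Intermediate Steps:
k(Z) = (-77 + Z)*(-56 + Z) (k(Z) = (Z - 77)*(Z - 56) = (-77 + Z)*(-56 + Z))
1/(2936 + k(97)) = 1/(2936 + (4312 + 97**2 - 133*97)) = 1/(2936 + (4312 + 9409 - 12901)) = 1/(2936 + 820) = 1/3756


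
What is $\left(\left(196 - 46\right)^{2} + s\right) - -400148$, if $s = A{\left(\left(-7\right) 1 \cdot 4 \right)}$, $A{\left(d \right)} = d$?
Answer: $422620$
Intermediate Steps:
$s = -28$ ($s = \left(-7\right) 1 \cdot 4 = \left(-7\right) 4 = -28$)
$\left(\left(196 - 46\right)^{2} + s\right) - -400148 = \left(\left(196 - 46\right)^{2} - 28\right) - -400148 = \left(150^{2} - 28\right) + 400148 = \left(22500 - 28\right) + 400148 = 22472 + 400148 = 422620$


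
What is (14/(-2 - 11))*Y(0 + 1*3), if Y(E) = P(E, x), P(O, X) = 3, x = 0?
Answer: -42/13 ≈ -3.2308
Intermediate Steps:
Y(E) = 3
(14/(-2 - 11))*Y(0 + 1*3) = (14/(-2 - 11))*3 = (14/(-13))*3 = (14*(-1/13))*3 = -14/13*3 = -42/13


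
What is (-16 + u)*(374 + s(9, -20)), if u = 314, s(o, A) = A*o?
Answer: 57812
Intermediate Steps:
(-16 + u)*(374 + s(9, -20)) = (-16 + 314)*(374 - 20*9) = 298*(374 - 180) = 298*194 = 57812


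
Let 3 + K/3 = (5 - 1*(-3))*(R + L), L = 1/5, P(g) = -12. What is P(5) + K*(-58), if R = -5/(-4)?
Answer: -7542/5 ≈ -1508.4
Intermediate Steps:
R = 5/4 (R = -5*(-¼) = 5/4 ≈ 1.2500)
L = ⅕ (L = 1*(⅕) = ⅕ ≈ 0.20000)
K = 129/5 (K = -9 + 3*((5 - 1*(-3))*(5/4 + ⅕)) = -9 + 3*((5 + 3)*(29/20)) = -9 + 3*(8*(29/20)) = -9 + 3*(58/5) = -9 + 174/5 = 129/5 ≈ 25.800)
P(5) + K*(-58) = -12 + (129/5)*(-58) = -12 - 7482/5 = -7542/5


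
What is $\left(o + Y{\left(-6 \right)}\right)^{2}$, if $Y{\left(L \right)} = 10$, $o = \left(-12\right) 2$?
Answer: $196$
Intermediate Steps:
$o = -24$
$\left(o + Y{\left(-6 \right)}\right)^{2} = \left(-24 + 10\right)^{2} = \left(-14\right)^{2} = 196$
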